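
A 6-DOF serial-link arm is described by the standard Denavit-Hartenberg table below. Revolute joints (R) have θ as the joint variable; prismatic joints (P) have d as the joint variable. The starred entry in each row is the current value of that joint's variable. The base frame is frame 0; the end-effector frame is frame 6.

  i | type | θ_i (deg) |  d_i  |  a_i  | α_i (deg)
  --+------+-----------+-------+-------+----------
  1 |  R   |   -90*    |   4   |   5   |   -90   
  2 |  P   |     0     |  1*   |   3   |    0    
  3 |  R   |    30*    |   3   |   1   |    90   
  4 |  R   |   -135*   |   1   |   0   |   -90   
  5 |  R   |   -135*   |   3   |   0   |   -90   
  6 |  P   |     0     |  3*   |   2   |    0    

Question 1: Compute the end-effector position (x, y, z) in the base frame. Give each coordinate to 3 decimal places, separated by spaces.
1.379 -12.538 6.617

after link 1: o_1 = (0.0000, -5.0000, 4.0000)
after link 2: o_2 = (1.0000, -8.0000, 4.0000)
after link 3: o_3 = (4.0000, -8.8660, 3.5000)
after link 4: o_4 = (4.0000, -9.3660, 4.3660)
after link 5: o_5 = (1.8787, -11.2031, 3.3054)
after link 6: o_6 = (1.3787, -12.5379, 6.6172)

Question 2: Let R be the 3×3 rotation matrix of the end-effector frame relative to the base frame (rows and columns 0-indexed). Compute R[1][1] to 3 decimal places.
End-effector y-axis (col 1 of R) = (0.7071,0.6124,0.3536)
R[1][1] = 0.6124

0.612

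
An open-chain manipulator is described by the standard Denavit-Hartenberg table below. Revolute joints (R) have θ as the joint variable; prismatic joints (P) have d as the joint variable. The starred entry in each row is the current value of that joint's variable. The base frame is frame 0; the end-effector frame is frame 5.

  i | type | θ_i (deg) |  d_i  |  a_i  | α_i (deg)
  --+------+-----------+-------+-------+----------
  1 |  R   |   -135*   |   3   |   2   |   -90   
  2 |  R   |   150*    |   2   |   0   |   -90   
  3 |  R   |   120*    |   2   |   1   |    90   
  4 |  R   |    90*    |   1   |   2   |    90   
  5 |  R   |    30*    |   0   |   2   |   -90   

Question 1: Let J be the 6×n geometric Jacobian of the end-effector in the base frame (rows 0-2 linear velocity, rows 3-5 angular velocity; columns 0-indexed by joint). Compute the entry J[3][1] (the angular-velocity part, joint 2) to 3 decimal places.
0.707

axis z_1 = (0.7071,-0.7071,0.0000); lever o_n−o_1 = (2.8758,2.6863,4.3481)
cross product → J_v[:, 1] = (-3.0746,-3.0746,3.9330)
J_ω[:, 1] = z_1
entry J[3][1] = 0.7071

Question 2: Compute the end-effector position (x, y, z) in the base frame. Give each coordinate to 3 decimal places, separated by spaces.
after link 1: o_1 = (-1.4142, -1.4142, 3.0000)
after link 2: o_2 = (0.0000, -2.8284, 3.0000)
after link 3: o_3 = (-0.2115, -1.8151, 4.9821)
after link 4: o_4 = (0.6724, -0.2241, 6.2811)
after link 5: o_5 = (1.4616, 1.2721, 7.3481)

1.462 1.272 7.348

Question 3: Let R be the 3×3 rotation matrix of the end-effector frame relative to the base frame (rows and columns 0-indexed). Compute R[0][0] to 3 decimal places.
0.395

End-effector x-axis (col 0 of R) = (0.3946,0.7481,0.5335)
R[0][0] = 0.3946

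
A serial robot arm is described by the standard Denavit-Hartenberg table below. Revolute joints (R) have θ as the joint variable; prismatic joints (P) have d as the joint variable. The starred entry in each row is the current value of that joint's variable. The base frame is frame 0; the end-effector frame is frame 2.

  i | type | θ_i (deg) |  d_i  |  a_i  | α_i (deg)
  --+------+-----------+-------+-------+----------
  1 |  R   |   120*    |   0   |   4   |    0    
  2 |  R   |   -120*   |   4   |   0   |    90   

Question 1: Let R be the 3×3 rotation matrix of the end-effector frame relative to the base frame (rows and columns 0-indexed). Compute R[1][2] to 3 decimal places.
-1.000

End-effector z-axis (col 2 of R) = (0.0000,-1.0000,0.0000)
R[1][2] = -1.0000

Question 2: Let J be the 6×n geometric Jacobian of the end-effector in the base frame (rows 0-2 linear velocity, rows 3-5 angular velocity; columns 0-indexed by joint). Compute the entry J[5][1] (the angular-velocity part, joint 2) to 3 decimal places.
axis z_1 = (0.0000,0.0000,1.0000); lever o_n−o_1 = (0.0000,0.0000,4.0000)
cross product → J_v[:, 1] = (0.0000,0.0000,0.0000)
J_ω[:, 1] = z_1
entry J[5][1] = 1.0000

1.000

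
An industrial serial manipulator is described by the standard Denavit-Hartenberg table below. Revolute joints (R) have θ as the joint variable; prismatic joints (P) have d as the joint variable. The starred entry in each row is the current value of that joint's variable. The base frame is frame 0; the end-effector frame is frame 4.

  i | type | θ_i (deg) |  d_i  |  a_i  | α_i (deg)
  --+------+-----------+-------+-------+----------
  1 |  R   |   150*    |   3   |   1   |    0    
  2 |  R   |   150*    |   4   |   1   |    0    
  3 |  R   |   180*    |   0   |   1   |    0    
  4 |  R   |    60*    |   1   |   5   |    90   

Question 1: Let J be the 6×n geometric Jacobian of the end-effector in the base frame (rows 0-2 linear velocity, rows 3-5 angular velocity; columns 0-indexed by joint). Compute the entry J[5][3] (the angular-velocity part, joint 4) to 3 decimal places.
axis z_3 = (0.0000,0.0000,1.0000); lever o_n−o_3 = (-5.0000,0.0000,1.0000)
cross product → J_v[:, 3] = (-0.0000,-5.0000,0.0000)
J_ω[:, 3] = z_3
entry J[5][3] = 1.0000

1.000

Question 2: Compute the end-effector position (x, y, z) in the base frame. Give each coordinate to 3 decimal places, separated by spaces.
after link 1: o_1 = (-0.8660, 0.5000, 3.0000)
after link 2: o_2 = (-0.3660, -0.3660, 7.0000)
after link 3: o_3 = (-0.8660, 0.5000, 7.0000)
after link 4: o_4 = (-5.8660, 0.5000, 8.0000)

-5.866 0.500 8.000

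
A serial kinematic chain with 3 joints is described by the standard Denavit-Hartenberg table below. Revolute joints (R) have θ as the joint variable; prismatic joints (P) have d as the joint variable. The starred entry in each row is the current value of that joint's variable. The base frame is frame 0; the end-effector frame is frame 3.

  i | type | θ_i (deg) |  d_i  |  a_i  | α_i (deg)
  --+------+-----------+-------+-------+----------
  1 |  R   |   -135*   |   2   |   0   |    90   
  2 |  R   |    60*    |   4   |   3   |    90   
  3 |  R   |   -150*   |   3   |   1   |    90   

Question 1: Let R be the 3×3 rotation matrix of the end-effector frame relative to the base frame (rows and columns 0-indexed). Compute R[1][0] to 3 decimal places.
-0.047

End-effector x-axis (col 0 of R) = (0.6597,-0.0474,-0.7500)
R[1][0] = -0.0474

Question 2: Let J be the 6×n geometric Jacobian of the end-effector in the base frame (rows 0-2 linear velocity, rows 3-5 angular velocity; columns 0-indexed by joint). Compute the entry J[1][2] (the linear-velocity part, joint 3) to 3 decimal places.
axis z_2 = (-0.6124,-0.6124,-0.5000); lever o_n−o_2 = (-1.1774,-1.8845,-2.2500)
cross product → J_v[:, 2] = (0.4356,-0.7891,0.4330)
J_ω[:, 2] = z_2
entry J[1][2] = -0.7891

-0.789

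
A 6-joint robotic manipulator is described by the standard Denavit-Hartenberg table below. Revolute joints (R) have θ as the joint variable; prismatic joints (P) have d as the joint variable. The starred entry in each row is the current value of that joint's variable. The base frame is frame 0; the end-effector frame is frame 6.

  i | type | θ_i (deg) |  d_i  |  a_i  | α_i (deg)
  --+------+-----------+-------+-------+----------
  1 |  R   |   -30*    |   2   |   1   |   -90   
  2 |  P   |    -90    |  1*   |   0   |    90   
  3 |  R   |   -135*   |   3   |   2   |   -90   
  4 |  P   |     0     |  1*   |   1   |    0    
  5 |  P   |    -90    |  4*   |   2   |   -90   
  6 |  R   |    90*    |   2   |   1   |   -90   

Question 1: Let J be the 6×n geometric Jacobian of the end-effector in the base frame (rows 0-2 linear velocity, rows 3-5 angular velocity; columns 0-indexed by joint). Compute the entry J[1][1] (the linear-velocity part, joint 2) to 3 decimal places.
0.866

prismatic axis z_1 = (0.5000,0.8660,0.0000)
J_v[:, 1] = z_1; J_ω[:, 1] = (0,0,0)
entry J[1][1] = 0.8660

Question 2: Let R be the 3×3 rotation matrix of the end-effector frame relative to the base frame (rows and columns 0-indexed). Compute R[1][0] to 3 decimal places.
End-effector x-axis (col 0 of R) = (0.3536,0.6124,-0.7071)
R[1][0] = 0.6124

0.612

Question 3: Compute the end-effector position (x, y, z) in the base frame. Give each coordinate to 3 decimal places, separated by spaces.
-6.146 -2.645 1.293

after link 1: o_1 = (0.8660, -0.5000, 2.0000)
after link 2: o_2 = (1.3660, 0.3660, 2.0000)
after link 3: o_3 = (-1.9392, 0.6413, 0.5858)
after link 4: o_4 = (-2.6463, -0.5835, 0.5858)
after link 5: o_5 = (-5.7925, -2.0330, 3.4142)
after link 6: o_6 = (-6.1461, -2.6453, 1.2929)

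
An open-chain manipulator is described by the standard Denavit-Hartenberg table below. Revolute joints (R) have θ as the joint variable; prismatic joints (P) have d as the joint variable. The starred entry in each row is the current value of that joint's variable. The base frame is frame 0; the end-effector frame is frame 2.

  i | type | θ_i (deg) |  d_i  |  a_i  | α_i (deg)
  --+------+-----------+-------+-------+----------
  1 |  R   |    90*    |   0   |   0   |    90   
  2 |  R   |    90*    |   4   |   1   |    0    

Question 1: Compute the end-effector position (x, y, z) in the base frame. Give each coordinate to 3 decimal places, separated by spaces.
4.000 -0.000 1.000

after link 1: o_1 = (0.0000, 0.0000, 0.0000)
after link 2: o_2 = (4.0000, -0.0000, 1.0000)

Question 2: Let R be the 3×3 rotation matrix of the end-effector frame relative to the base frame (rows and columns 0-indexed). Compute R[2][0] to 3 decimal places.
1.000

End-effector x-axis (col 0 of R) = (-0.0000,0.0000,1.0000)
R[2][0] = 1.0000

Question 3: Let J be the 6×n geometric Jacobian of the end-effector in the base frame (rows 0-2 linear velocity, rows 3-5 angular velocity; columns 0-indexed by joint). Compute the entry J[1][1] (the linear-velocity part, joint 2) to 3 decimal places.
axis z_1 = (1.0000,-0.0000,0.0000); lever o_n−o_1 = (4.0000,-0.0000,1.0000)
cross product → J_v[:, 1] = (-0.0000,-1.0000,0.0000)
J_ω[:, 1] = z_1
entry J[1][1] = -1.0000

-1.000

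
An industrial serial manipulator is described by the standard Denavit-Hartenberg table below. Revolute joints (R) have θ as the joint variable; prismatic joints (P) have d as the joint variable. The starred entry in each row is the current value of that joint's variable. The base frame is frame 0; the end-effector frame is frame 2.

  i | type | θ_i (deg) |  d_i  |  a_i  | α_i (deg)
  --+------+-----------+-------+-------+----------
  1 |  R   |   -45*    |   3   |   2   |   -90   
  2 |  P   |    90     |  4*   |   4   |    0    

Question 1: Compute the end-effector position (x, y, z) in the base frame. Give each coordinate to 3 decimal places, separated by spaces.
after link 1: o_1 = (1.4142, -1.4142, 3.0000)
after link 2: o_2 = (4.2426, 1.4142, -1.0000)

4.243 1.414 -1.000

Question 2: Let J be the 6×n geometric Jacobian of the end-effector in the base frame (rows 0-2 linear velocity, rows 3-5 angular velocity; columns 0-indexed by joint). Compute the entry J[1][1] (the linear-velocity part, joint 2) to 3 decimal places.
prismatic axis z_1 = (0.7071,0.7071,0.0000)
J_v[:, 1] = z_1; J_ω[:, 1] = (0,0,0)
entry J[1][1] = 0.7071

0.707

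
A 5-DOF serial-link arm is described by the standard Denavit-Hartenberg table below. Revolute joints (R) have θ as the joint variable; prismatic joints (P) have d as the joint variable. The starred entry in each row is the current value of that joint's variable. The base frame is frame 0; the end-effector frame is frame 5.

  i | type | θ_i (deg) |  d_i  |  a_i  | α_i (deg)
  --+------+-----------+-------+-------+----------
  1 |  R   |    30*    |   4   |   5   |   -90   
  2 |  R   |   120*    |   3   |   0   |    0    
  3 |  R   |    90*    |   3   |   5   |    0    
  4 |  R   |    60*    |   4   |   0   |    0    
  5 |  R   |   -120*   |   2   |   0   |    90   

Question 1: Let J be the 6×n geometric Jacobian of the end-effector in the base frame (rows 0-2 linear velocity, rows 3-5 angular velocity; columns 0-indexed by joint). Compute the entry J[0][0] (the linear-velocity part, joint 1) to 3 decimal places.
axis z_0 = ẑ; lever o_n−o_0 = (-5.4199,10.7272,6.5000)
cross product → J_v[:, 0] = (-10.7272,-5.4199,0.0000)
J_ω[:, 0] = z_0
entry J[0][0] = -10.7272

-10.727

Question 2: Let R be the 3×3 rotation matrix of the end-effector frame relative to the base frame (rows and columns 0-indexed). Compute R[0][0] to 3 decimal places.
-0.750

End-effector x-axis (col 0 of R) = (-0.7500,-0.4330,-0.5000)
R[0][0] = -0.7500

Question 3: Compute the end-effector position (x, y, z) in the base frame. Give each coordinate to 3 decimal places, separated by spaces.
-5.420 10.727 6.500

after link 1: o_1 = (4.3301, 2.5000, 4.0000)
after link 2: o_2 = (2.8301, 5.0981, 4.0000)
after link 3: o_3 = (-2.4199, 5.5311, 6.5000)
after link 4: o_4 = (-4.4199, 8.9952, 6.5000)
after link 5: o_5 = (-5.4199, 10.7272, 6.5000)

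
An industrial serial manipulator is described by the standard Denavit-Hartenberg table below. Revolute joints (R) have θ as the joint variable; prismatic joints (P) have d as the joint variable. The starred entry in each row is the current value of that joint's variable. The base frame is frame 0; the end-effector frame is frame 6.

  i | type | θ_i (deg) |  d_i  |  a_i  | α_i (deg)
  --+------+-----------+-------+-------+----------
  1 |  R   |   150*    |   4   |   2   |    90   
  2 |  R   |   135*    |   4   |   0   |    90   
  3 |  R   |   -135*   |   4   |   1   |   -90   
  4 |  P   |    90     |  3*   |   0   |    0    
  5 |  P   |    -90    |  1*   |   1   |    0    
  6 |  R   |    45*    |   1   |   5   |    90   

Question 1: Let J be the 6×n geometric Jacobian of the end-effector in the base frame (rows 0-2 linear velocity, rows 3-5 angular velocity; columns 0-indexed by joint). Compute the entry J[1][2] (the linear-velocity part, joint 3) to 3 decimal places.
-2.962

axis z_2 = (-0.6124,0.3536,0.7071); lever o_n−o_2 = (-4.2412,-6.1536,0.0607)
cross product → J_v[:, 2] = (4.3727,-2.9618,5.2678)
J_ω[:, 2] = z_2
entry J[1][2] = -2.9618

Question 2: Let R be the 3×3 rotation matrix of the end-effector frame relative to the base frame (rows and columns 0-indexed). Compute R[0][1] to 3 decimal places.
0.079

End-effector y-axis (col 1 of R) = (0.0795,-0.8624,0.5000)
R[0][1] = 0.0795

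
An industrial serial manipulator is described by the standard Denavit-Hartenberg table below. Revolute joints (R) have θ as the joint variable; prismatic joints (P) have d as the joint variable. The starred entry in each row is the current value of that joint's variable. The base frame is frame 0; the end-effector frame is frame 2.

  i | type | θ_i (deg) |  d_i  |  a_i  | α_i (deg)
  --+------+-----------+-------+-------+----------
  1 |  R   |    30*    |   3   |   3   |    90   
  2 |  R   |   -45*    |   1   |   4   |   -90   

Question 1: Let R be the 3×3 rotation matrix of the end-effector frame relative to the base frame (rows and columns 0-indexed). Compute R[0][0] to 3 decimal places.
0.612

End-effector x-axis (col 0 of R) = (0.6124,0.3536,-0.7071)
R[0][0] = 0.6124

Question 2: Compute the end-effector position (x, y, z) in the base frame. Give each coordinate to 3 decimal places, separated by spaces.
after link 1: o_1 = (2.5981, 1.5000, 3.0000)
after link 2: o_2 = (5.5476, 2.0482, 0.1716)

5.548 2.048 0.172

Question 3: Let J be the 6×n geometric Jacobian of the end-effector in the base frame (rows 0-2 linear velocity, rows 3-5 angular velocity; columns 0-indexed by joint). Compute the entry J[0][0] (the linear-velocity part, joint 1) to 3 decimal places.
-2.048

axis z_0 = ẑ; lever o_n−o_0 = (5.5476,2.0482,0.1716)
cross product → J_v[:, 0] = (-2.0482,5.5476,0.0000)
J_ω[:, 0] = z_0
entry J[0][0] = -2.0482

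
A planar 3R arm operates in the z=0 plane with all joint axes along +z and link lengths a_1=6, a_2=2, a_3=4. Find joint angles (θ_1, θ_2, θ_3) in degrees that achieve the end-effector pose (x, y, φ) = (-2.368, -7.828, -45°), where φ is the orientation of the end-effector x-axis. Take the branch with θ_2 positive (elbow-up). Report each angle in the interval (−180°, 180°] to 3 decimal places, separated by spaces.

wrist centre = target − a_3·(cos φ, sin φ) = (-5.1964, -4.9996)
cos θ_2 = (51.9986−6²−2²)/(2·6·2) = 0.4999; θ_2 = 60.0039° (elbow-up)
β = atan2(-4.9996,-5.1964) = -136.1061°; ψ = atan2(1.7321,6.9999) = 13.8986°
θ_1 = β − ψ = -150.0047°
θ_3 = φ − θ_1 − θ_2 = 45.0008° (wrapped to (-180°,180°])

-150.005 60.004 45.001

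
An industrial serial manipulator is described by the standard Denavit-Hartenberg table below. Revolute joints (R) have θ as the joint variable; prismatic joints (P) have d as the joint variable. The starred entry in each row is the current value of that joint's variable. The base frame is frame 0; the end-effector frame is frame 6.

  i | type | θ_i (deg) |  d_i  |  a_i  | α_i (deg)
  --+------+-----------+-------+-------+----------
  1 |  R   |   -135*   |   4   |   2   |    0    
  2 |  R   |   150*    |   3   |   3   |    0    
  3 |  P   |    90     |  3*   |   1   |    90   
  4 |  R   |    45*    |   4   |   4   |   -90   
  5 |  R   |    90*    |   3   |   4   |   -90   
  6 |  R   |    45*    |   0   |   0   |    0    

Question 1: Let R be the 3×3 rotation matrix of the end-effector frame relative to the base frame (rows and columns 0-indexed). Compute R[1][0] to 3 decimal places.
0.300

End-effector x-axis (col 0 of R) = (-0.8124,0.3000,-0.5000)
R[1][0] = 0.3000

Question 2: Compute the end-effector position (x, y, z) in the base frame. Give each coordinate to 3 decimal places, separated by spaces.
1.042 1.011 14.950

after link 1: o_1 = (-1.4142, -1.4142, 4.0000)
after link 2: o_2 = (1.4836, -0.6378, 7.0000)
after link 3: o_3 = (1.2247, 0.3282, 10.0000)
after link 4: o_4 = (4.3564, 4.0955, 12.8284)
after link 5: o_5 = (1.0417, 1.0112, 14.9497)
after link 6: o_6 = (1.0417, 1.0112, 14.9497)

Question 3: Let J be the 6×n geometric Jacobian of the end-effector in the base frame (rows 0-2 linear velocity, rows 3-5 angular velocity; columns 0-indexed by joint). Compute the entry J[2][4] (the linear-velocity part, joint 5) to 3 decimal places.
-2.828

axis z_4 = (0.1830,-0.6830,0.7071); lever o_n−o_4 = (-3.3147,-3.0843,2.1213)
cross product → J_v[:, 4] = (0.7321,-2.7321,-2.8284)
J_ω[:, 4] = z_4
entry J[2][4] = -2.8284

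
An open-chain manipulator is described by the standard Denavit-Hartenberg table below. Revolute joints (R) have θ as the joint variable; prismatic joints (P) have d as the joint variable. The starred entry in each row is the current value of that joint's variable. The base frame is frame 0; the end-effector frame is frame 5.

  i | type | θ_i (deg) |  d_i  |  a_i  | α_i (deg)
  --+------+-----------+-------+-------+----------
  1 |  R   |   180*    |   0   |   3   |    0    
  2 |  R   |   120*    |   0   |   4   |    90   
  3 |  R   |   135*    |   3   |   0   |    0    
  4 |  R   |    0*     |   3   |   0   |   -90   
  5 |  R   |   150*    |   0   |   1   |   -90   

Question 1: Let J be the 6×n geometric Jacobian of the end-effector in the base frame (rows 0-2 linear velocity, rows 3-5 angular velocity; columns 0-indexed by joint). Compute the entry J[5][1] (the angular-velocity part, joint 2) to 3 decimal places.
1.000

axis z_1 = (0.0000,0.0000,1.0000); lever o_n−o_1 = (-2.4570,-6.7444,-0.6124)
cross product → J_v[:, 1] = (6.7444,-2.4570,0.0000)
J_ω[:, 1] = z_1
entry J[5][1] = 1.0000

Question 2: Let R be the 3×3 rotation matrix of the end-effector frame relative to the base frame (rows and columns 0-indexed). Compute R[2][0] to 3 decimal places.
-0.612

End-effector x-axis (col 0 of R) = (0.7392,-0.2803,-0.6124)
R[2][0] = -0.6124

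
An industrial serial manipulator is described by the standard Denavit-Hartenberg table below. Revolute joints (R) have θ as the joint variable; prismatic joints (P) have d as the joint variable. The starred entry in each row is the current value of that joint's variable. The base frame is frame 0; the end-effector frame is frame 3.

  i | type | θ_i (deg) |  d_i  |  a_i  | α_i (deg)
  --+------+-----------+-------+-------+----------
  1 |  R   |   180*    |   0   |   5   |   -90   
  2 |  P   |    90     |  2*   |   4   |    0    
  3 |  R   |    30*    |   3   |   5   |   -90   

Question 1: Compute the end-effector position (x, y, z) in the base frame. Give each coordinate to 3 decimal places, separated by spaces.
-2.500 -5.000 -8.330

after link 1: o_1 = (-5.0000, 0.0000, 0.0000)
after link 2: o_2 = (-5.0000, -2.0000, -4.0000)
after link 3: o_3 = (-2.5000, -5.0000, -8.3301)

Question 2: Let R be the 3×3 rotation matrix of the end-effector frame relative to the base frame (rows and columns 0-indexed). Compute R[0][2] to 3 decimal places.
0.866

End-effector z-axis (col 2 of R) = (0.8660,-0.0000,0.5000)
R[0][2] = 0.8660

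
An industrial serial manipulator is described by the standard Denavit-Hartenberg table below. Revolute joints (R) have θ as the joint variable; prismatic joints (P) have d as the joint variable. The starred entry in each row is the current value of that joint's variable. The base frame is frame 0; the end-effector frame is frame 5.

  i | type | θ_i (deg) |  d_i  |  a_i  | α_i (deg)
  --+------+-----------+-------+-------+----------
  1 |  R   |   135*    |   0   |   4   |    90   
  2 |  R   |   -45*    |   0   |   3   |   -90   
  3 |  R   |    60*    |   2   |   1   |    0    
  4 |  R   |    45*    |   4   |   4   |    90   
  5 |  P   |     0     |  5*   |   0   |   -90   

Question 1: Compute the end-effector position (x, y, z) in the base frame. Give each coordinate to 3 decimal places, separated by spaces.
after link 1: o_1 = (-2.8284, 2.8284, 0.0000)
after link 2: o_2 = (-4.3284, 4.3284, -2.1213)
after link 3: o_3 = (-6.1908, 4.9661, -1.0607)
after link 4: o_4 = (-10.4052, 3.7164, 2.4998)
after link 5: o_5 = (-13.7351, 5.2161, -0.9152)

-13.735 5.216 -0.915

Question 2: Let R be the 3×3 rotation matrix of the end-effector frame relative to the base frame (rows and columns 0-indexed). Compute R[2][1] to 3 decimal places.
0.683

End-effector y-axis (col 1 of R) = (0.6660,-0.3000,0.6830)
R[2][1] = 0.6830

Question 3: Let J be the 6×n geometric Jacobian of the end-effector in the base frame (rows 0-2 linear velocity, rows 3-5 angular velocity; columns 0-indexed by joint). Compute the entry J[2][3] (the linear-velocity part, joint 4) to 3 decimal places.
axis z_3 = (-0.5000,0.5000,0.7071); lever o_n−o_3 = (-7.5443,0.2501,0.1454)
cross product → J_v[:, 3] = (-0.1041,-5.2619,3.6471)
J_ω[:, 3] = z_3
entry J[2][3] = 3.6471

3.647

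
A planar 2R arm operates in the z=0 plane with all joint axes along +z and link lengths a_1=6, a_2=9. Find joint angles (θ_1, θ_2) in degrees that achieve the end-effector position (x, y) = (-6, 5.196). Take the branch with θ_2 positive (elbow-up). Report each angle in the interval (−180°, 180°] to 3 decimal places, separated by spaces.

60.000 120.001

cos θ_2 = (62.9984−6²−9²)/(2·6·9) = -0.5000; θ_2 = 120.0010° (elbow-up)
β = atan2(5.1960,-6.0000) = 139.1074°; ψ = atan2(7.7942,1.4999) = 79.1074°
θ_1 = β − ψ = 60.0000°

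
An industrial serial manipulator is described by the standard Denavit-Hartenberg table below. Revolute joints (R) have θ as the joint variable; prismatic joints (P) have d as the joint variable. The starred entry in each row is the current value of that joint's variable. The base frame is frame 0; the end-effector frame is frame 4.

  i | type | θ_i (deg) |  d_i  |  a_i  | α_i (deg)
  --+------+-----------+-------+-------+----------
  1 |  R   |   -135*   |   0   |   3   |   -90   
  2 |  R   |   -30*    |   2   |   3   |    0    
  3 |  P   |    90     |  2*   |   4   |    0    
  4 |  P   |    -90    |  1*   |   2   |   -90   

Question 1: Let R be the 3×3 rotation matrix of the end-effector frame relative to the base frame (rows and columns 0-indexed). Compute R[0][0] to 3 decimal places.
End-effector x-axis (col 0 of R) = (-0.6124,-0.6124,0.5000)
R[0][0] = -0.6124

-0.612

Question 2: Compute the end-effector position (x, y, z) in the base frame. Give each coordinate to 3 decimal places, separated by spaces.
after link 1: o_1 = (-2.1213, -2.1213, 0.0000)
after link 2: o_2 = (-2.5442, -5.3727, 1.5000)
after link 3: o_3 = (-2.5442, -8.2011, -1.9641)
after link 4: o_4 = (-3.0619, -10.1329, -0.9641)

-3.062 -10.133 -0.964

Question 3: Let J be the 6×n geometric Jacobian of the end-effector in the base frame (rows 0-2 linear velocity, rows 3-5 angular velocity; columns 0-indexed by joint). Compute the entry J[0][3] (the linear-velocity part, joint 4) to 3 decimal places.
0.707

prismatic axis z_3 = (0.7071,-0.7071,0.0000)
J_v[:, 3] = z_3; J_ω[:, 3] = (0,0,0)
entry J[0][3] = 0.7071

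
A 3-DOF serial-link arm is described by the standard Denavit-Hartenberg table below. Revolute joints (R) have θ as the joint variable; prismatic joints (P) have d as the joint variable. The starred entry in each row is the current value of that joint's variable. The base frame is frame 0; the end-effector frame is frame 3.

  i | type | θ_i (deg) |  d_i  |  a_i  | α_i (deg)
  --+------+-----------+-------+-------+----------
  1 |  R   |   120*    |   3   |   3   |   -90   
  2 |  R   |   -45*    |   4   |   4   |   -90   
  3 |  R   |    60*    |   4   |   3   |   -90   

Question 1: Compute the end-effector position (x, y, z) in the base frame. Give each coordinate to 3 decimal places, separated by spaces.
after link 1: o_1 = (-1.5000, 2.5981, 3.0000)
after link 2: o_2 = (-6.3783, 3.0476, 5.8284)
after link 3: o_3 = (-6.0729, 7.7147, 4.0607)

-6.073 7.715 4.061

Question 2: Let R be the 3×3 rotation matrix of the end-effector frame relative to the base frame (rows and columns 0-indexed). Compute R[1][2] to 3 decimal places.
-0.280

End-effector z-axis (col 2 of R) = (0.7392,-0.2803,-0.6124)
R[1][2] = -0.2803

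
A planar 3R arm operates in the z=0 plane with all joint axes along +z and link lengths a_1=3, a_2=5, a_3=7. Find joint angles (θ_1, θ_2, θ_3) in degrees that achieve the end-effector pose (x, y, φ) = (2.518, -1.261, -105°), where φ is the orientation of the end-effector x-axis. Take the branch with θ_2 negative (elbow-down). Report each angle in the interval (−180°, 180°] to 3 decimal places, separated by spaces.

90.002 -59.996 -135.006

wrist centre = target − a_3·(cos φ, sin φ) = (4.3297, 5.5005)
cos θ_2 = (49.0019−3²−5²)/(2·3·5) = 0.5001; θ_2 = -59.9959° (elbow-down)
β = atan2(5.5005,4.3297) = 51.7918°; ψ = atan2(-4.3299,5.5003) = -38.2105°
θ_1 = β − ψ = 90.0022°
θ_3 = φ − θ_1 − θ_2 = -135.0064° (wrapped to (-180°,180°])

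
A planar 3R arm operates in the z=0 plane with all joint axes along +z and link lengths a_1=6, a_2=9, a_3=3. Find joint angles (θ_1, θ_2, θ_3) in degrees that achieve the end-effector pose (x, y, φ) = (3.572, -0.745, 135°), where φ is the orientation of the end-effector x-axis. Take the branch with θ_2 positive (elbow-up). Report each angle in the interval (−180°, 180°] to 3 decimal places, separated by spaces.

wrist centre = target − a_3·(cos φ, sin φ) = (5.6933, -2.8663)
cos θ_2 = (40.6297−6²−9²)/(2·6·9) = -0.7071; θ_2 = 135.0021° (elbow-up)
β = atan2(-2.8663,5.6933) = -26.7231°; ψ = atan2(6.3637,-0.3642) = 93.2754°
θ_1 = β − ψ = -119.9985°
θ_3 = φ − θ_1 − θ_2 = 119.9965° (wrapped to (-180°,180°])

-119.999 135.002 119.996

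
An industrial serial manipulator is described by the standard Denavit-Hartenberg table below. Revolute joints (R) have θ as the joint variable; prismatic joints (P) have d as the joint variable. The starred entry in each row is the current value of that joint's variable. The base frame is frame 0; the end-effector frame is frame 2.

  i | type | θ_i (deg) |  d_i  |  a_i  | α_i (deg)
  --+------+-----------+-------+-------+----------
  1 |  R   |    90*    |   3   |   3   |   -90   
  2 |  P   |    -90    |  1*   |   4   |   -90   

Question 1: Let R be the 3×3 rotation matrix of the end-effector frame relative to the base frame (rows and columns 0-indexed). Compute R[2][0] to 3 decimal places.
End-effector x-axis (col 0 of R) = (0.0000,0.0000,1.0000)
R[2][0] = 1.0000

1.000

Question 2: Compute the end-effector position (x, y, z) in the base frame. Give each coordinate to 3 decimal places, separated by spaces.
-1.000 3.000 7.000

after link 1: o_1 = (0.0000, 3.0000, 3.0000)
after link 2: o_2 = (-1.0000, 3.0000, 7.0000)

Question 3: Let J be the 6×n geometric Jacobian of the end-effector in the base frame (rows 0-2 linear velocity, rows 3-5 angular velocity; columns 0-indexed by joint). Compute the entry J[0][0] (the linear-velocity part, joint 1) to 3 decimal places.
axis z_0 = ẑ; lever o_n−o_0 = (-1.0000,3.0000,7.0000)
cross product → J_v[:, 0] = (-3.0000,-1.0000,0.0000)
J_ω[:, 0] = z_0
entry J[0][0] = -3.0000

-3.000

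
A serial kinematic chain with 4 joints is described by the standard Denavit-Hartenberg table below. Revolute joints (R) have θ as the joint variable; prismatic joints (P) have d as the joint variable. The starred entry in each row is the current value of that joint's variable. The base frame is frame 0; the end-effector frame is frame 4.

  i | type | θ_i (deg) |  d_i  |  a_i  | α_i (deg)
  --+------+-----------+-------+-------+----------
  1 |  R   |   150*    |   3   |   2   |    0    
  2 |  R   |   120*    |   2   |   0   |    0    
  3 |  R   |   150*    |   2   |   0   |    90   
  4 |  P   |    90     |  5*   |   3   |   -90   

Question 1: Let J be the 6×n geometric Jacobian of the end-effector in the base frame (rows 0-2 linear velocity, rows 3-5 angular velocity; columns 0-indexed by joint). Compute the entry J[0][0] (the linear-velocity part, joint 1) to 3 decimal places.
axis z_0 = ẑ; lever o_n−o_0 = (2.5981,-1.5000,10.0000)
cross product → J_v[:, 0] = (1.5000,2.5981,-0.0000)
J_ω[:, 0] = z_0
entry J[0][0] = 1.5000

1.500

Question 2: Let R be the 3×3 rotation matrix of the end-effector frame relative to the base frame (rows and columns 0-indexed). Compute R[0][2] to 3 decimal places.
End-effector z-axis (col 2 of R) = (-0.5000,-0.8660,0.0000)
R[0][2] = -0.5000

-0.500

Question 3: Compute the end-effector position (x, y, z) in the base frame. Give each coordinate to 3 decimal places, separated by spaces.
2.598 -1.500 10.000

after link 1: o_1 = (-1.7321, 1.0000, 3.0000)
after link 2: o_2 = (-1.7321, 1.0000, 5.0000)
after link 3: o_3 = (-1.7321, 1.0000, 7.0000)
after link 4: o_4 = (2.5981, -1.5000, 10.0000)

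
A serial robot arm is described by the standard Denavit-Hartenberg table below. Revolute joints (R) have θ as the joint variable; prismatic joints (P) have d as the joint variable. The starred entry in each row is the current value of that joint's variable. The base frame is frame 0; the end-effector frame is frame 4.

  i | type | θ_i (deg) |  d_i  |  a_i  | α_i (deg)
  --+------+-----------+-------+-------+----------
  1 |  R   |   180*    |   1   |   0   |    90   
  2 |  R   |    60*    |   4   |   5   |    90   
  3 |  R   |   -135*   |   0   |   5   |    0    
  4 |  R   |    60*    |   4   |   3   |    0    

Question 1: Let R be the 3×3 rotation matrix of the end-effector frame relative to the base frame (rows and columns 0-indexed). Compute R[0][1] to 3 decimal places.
End-effector y-axis (col 1 of R) = (-0.4830,0.2588,0.8365)
R[0][1] = -0.4830

-0.483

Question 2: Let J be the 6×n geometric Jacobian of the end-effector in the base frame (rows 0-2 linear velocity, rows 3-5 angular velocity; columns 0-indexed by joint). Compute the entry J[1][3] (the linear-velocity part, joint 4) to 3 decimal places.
axis z_3 = (-0.8660,0.0000,-0.5000); lever o_n−o_3 = (-3.8523,-2.8978,-1.3276)
cross product → J_v[:, 3] = (-1.4489,0.7765,2.5095)
J_ω[:, 3] = z_3
entry J[1][3] = 0.7765

0.776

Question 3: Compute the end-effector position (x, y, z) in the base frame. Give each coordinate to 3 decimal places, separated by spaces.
-4.585 -2.433 0.941

after link 1: o_1 = (0.0000, 0.0000, 1.0000)
after link 2: o_2 = (-2.5000, 4.0000, 5.3301)
after link 3: o_3 = (-0.7322, 0.4645, 2.2683)
after link 4: o_4 = (-4.5846, -2.4333, 0.9407)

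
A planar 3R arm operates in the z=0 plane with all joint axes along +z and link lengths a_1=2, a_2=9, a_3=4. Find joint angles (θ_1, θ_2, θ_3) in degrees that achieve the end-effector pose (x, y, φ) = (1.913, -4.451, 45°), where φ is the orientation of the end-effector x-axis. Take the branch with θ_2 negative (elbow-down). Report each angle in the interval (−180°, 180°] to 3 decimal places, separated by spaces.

wrist centre = target − a_3·(cos φ, sin φ) = (-0.9154, -7.2794)
cos θ_2 = (53.8281−2²−9²)/(2·2·9) = -0.8659; θ_2 = -149.9841° (elbow-down)
β = atan2(-7.2794,-0.9154) = -97.1676°; ψ = atan2(-4.5022,-5.7930) = -142.1466°
θ_1 = β − ψ = 44.9790°
θ_3 = φ − θ_1 − θ_2 = 150.0052° (wrapped to (-180°,180°])

44.979 -149.984 150.005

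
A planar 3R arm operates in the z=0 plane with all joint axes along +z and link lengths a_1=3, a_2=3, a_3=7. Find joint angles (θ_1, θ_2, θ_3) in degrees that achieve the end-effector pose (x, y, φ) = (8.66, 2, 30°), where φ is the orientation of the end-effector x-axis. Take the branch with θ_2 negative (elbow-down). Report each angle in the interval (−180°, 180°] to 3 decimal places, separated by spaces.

wrist centre = target − a_3·(cos φ, sin φ) = (2.5978, -1.5000)
cos θ_2 = (8.9987−3²−3²)/(2·3·3) = -0.5001; θ_2 = -120.0049° (elbow-down)
β = atan2(-1.5000,2.5978) = -30.0024°; ψ = atan2(-2.5979,1.4998) = -60.0024°
θ_1 = β − ψ = 30.0000°
θ_3 = φ − θ_1 − θ_2 = 120.0049° (wrapped to (-180°,180°])

30.000 -120.005 120.005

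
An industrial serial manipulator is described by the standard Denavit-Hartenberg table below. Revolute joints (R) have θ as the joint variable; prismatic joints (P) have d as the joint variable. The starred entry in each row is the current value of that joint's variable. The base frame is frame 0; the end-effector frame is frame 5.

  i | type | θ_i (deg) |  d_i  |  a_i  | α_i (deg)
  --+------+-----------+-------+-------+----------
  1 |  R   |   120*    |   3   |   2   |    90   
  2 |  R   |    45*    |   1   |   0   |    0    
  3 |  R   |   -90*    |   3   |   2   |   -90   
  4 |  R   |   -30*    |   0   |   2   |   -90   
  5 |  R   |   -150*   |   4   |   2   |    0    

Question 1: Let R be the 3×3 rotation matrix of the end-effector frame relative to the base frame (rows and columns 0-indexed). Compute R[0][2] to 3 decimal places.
End-effector z-axis (col 2 of R) = (-0.9268,-0.1268,-0.3536)
R[0][2] = -0.9268

-0.927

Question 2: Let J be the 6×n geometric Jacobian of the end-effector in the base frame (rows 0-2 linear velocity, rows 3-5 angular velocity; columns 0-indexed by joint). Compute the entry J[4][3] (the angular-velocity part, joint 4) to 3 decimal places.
axis z_3 = (-0.3536,0.6124,0.7071); lever o_n−o_3 = (-4.0267,0.3142,-0.8712)
cross product → J_v[:, 3] = (-0.7556,-3.1553,2.3548)
J_ω[:, 3] = z_3
entry J[4][3] = 0.6124

0.612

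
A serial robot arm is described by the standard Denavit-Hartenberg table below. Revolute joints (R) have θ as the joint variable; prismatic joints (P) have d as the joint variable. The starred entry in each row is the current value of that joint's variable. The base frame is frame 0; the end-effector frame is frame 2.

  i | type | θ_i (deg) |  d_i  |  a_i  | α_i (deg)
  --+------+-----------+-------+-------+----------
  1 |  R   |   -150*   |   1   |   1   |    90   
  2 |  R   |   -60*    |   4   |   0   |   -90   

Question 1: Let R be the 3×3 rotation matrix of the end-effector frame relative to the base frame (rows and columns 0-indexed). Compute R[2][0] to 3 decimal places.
-0.866

End-effector x-axis (col 0 of R) = (-0.4330,-0.2500,-0.8660)
R[2][0] = -0.8660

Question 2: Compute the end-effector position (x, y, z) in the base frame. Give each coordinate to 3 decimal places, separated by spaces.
-2.866 2.964 1.000

after link 1: o_1 = (-0.8660, -0.5000, 1.0000)
after link 2: o_2 = (-2.8660, 2.9641, 1.0000)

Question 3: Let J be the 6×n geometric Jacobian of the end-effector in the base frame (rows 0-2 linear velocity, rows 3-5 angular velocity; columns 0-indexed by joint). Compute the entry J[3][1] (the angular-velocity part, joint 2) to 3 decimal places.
-0.500

axis z_1 = (-0.5000,0.8660,0.0000); lever o_n−o_1 = (-2.0000,3.4641,0.0000)
cross product → J_v[:, 1] = (-0.0000,-0.0000,-0.0000)
J_ω[:, 1] = z_1
entry J[3][1] = -0.5000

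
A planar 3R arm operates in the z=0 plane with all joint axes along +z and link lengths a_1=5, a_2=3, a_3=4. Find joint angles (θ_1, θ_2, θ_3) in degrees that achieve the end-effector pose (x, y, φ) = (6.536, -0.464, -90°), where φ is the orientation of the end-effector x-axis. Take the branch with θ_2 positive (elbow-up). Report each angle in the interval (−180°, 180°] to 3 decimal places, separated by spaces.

wrist centre = target − a_3·(cos φ, sin φ) = (6.5360, 3.5360)
cos θ_2 = (55.2226−5²−3²)/(2·5·3) = 0.7074; θ_2 = 44.9746° (elbow-up)
β = atan2(3.5360,6.5360) = 28.4136°; ψ = atan2(2.1204,7.1223) = 16.5789°
θ_1 = β − ψ = 11.8347°
θ_3 = φ − θ_1 − θ_2 = -146.8093° (wrapped to (-180°,180°])

11.835 44.975 -146.809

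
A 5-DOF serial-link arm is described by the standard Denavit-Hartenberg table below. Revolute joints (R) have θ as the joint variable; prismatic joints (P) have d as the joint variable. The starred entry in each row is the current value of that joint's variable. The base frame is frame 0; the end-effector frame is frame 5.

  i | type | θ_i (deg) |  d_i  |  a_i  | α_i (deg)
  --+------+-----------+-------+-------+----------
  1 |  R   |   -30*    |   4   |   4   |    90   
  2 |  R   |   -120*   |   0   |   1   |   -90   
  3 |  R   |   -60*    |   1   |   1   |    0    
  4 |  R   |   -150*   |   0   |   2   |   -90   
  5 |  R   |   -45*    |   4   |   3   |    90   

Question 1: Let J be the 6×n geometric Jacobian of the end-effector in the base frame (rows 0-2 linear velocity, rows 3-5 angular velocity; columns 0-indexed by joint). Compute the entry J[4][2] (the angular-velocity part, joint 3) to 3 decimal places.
axis z_2 = (0.7500,-0.4330,-0.5000); lever o_n−o_2 = (3.4013,-4.5843,2.8294)
cross product → J_v[:, 2] = (-3.5173,-3.8227,-1.9654)
J_ω[:, 2] = z_2
entry J[4][2] = -0.4330

-0.433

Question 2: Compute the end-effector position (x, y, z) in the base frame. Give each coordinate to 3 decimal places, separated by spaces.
6.432 -6.334 5.963

after link 1: o_1 = (3.4641, -2.0000, 4.0000)
after link 2: o_2 = (3.0311, -1.7500, 3.1340)
after link 3: o_3 = (3.1316, -2.8080, 2.2010)
after link 4: o_4 = (4.3816, -2.3750, 3.7010)
after link 5: o_5 = (6.4324, -6.3343, 5.9633)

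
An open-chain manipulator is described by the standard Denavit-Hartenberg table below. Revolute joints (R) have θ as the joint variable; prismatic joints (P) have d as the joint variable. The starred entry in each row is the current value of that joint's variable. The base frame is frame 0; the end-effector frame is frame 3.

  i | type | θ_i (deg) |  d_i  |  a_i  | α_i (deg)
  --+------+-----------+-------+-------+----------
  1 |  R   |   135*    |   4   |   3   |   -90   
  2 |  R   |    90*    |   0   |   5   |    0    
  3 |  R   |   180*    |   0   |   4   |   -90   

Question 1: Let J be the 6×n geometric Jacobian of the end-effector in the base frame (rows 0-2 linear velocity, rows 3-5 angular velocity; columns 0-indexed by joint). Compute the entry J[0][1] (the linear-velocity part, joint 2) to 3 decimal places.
axis z_1 = (-0.7071,-0.7071,0.0000); lever o_n−o_1 = (0.0000,-0.0000,-1.0000)
cross product → J_v[:, 1] = (0.7071,-0.7071,0.0000)
J_ω[:, 1] = z_1
entry J[0][1] = 0.7071

0.707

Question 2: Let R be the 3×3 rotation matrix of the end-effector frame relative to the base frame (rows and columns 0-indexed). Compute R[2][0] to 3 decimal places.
End-effector x-axis (col 0 of R) = (0.0000,-0.0000,1.0000)
R[2][0] = 1.0000

1.000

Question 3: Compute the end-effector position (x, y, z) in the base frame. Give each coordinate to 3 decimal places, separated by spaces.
-2.121 2.121 3.000

after link 1: o_1 = (-2.1213, 2.1213, 4.0000)
after link 2: o_2 = (-2.1213, 2.1213, -1.0000)
after link 3: o_3 = (-2.1213, 2.1213, 3.0000)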